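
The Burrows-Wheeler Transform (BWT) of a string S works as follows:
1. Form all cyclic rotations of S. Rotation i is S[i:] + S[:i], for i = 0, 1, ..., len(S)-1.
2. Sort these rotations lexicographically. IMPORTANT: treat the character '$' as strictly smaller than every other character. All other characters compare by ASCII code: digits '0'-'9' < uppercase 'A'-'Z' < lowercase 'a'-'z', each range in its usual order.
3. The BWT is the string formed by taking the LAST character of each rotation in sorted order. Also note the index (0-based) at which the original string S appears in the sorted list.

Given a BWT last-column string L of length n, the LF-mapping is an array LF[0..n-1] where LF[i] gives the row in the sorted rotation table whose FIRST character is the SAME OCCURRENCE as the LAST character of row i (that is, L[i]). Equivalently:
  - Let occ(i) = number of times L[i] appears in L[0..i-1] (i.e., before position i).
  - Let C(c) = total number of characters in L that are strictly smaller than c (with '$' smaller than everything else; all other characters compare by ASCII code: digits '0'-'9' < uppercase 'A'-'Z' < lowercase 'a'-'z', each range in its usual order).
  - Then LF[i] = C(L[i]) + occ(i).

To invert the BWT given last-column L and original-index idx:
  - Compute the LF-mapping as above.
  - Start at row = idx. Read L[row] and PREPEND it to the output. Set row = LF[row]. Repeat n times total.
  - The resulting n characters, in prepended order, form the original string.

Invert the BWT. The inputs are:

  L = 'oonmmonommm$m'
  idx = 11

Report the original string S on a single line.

LF mapping: 9 10 7 1 2 11 8 12 3 4 5 0 6
Walk LF starting at row 11, prepending L[row]:
  step 1: row=11, L[11]='$', prepend. Next row=LF[11]=0
  step 2: row=0, L[0]='o', prepend. Next row=LF[0]=9
  step 3: row=9, L[9]='m', prepend. Next row=LF[9]=4
  step 4: row=4, L[4]='m', prepend. Next row=LF[4]=2
  step 5: row=2, L[2]='n', prepend. Next row=LF[2]=7
  step 6: row=7, L[7]='o', prepend. Next row=LF[7]=12
  step 7: row=12, L[12]='m', prepend. Next row=LF[12]=6
  step 8: row=6, L[6]='n', prepend. Next row=LF[6]=8
  step 9: row=8, L[8]='m', prepend. Next row=LF[8]=3
  step 10: row=3, L[3]='m', prepend. Next row=LF[3]=1
  step 11: row=1, L[1]='o', prepend. Next row=LF[1]=10
  step 12: row=10, L[10]='m', prepend. Next row=LF[10]=5
  step 13: row=5, L[5]='o', prepend. Next row=LF[5]=11
Reversed output: omommnmonmmo$

Answer: omommnmonmmo$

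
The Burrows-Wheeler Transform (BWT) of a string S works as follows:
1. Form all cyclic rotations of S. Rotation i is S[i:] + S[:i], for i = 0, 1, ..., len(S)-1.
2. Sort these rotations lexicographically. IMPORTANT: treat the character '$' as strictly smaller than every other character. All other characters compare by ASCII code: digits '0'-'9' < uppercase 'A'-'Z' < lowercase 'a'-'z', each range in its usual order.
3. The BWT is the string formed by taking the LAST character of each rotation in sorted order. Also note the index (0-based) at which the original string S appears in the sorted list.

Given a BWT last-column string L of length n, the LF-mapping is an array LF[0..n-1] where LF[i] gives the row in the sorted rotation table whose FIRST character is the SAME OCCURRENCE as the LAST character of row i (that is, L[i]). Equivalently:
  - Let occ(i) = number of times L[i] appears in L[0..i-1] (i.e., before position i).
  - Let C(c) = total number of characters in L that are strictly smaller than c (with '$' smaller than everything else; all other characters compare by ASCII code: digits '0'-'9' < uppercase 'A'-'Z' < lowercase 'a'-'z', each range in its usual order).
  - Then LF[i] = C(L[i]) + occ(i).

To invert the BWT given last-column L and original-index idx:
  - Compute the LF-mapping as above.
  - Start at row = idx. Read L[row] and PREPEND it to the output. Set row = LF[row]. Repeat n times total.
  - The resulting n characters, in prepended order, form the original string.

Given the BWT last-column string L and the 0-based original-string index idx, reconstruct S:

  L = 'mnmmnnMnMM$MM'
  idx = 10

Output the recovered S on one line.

LF mapping: 6 9 7 8 10 11 1 12 2 3 0 4 5
Walk LF starting at row 10, prepending L[row]:
  step 1: row=10, L[10]='$', prepend. Next row=LF[10]=0
  step 2: row=0, L[0]='m', prepend. Next row=LF[0]=6
  step 3: row=6, L[6]='M', prepend. Next row=LF[6]=1
  step 4: row=1, L[1]='n', prepend. Next row=LF[1]=9
  step 5: row=9, L[9]='M', prepend. Next row=LF[9]=3
  step 6: row=3, L[3]='m', prepend. Next row=LF[3]=8
  step 7: row=8, L[8]='M', prepend. Next row=LF[8]=2
  step 8: row=2, L[2]='m', prepend. Next row=LF[2]=7
  step 9: row=7, L[7]='n', prepend. Next row=LF[7]=12
  step 10: row=12, L[12]='M', prepend. Next row=LF[12]=5
  step 11: row=5, L[5]='n', prepend. Next row=LF[5]=11
  step 12: row=11, L[11]='M', prepend. Next row=LF[11]=4
  step 13: row=4, L[4]='n', prepend. Next row=LF[4]=10
Reversed output: nMnMnmMmMnMm$

Answer: nMnMnmMmMnMm$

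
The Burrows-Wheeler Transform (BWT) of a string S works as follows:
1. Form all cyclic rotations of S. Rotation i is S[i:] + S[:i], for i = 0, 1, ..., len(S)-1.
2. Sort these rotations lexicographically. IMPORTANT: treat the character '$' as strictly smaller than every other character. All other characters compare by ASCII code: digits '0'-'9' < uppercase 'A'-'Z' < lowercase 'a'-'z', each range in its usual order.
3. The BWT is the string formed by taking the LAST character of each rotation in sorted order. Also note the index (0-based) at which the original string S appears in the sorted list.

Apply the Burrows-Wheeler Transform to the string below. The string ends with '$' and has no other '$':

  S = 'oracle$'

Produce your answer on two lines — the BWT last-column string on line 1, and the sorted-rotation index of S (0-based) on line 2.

Answer: eralc$o
5

Derivation:
All 7 rotations (rotation i = S[i:]+S[:i]):
  rot[0] = oracle$
  rot[1] = racle$o
  rot[2] = acle$or
  rot[3] = cle$ora
  rot[4] = le$orac
  rot[5] = e$oracl
  rot[6] = $oracle
Sorted (with $ < everything):
  sorted[0] = $oracle  (last char: 'e')
  sorted[1] = acle$or  (last char: 'r')
  sorted[2] = cle$ora  (last char: 'a')
  sorted[3] = e$oracl  (last char: 'l')
  sorted[4] = le$orac  (last char: 'c')
  sorted[5] = oracle$  (last char: '$')
  sorted[6] = racle$o  (last char: 'o')
Last column: eralc$o
Original string S is at sorted index 5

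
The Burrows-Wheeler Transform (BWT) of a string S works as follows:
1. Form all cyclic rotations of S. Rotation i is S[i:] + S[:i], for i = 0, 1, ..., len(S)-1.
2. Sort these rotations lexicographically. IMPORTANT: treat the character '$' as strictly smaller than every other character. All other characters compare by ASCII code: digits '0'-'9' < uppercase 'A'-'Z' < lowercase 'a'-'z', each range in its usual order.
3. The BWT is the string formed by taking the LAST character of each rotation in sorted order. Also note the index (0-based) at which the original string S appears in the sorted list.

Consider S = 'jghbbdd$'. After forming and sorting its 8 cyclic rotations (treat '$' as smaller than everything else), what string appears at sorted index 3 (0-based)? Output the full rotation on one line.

Answer: d$jghbbd

Derivation:
All 8 rotations (rotation i = S[i:]+S[:i]):
  rot[0] = jghbbdd$
  rot[1] = ghbbdd$j
  rot[2] = hbbdd$jg
  rot[3] = bbdd$jgh
  rot[4] = bdd$jghb
  rot[5] = dd$jghbb
  rot[6] = d$jghbbd
  rot[7] = $jghbbdd
Sorted (with $ < everything):
  sorted[0] = $jghbbdd
  sorted[1] = bbdd$jgh
  sorted[2] = bdd$jghb
  sorted[3] = d$jghbbd
  sorted[4] = dd$jghbb
  sorted[5] = ghbbdd$j
  sorted[6] = hbbdd$jg
  sorted[7] = jghbbdd$
sorted[3] = d$jghbbd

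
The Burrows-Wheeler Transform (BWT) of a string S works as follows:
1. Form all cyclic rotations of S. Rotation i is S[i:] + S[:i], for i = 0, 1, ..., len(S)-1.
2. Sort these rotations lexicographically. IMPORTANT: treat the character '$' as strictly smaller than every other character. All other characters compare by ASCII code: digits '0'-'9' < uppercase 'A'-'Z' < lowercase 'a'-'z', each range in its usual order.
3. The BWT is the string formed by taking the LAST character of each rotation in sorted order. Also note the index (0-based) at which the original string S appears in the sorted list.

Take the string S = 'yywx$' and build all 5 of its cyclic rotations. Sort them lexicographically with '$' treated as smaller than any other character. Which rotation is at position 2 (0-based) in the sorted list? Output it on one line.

All 5 rotations (rotation i = S[i:]+S[:i]):
  rot[0] = yywx$
  rot[1] = ywx$y
  rot[2] = wx$yy
  rot[3] = x$yyw
  rot[4] = $yywx
Sorted (with $ < everything):
  sorted[0] = $yywx
  sorted[1] = wx$yy
  sorted[2] = x$yyw
  sorted[3] = ywx$y
  sorted[4] = yywx$
sorted[2] = x$yyw

Answer: x$yyw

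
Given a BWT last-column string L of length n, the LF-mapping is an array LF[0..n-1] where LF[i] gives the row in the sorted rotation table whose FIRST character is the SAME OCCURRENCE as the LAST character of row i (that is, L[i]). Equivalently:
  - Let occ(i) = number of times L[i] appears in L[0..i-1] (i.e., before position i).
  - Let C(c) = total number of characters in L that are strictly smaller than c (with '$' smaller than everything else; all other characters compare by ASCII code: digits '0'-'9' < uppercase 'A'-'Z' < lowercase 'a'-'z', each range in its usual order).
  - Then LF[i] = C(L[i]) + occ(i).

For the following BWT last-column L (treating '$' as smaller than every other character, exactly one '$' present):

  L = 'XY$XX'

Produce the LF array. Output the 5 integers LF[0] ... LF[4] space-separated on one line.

Char counts: '$':1, 'X':3, 'Y':1
C (first-col start): C('$')=0, C('X')=1, C('Y')=4
L[0]='X': occ=0, LF[0]=C('X')+0=1+0=1
L[1]='Y': occ=0, LF[1]=C('Y')+0=4+0=4
L[2]='$': occ=0, LF[2]=C('$')+0=0+0=0
L[3]='X': occ=1, LF[3]=C('X')+1=1+1=2
L[4]='X': occ=2, LF[4]=C('X')+2=1+2=3

Answer: 1 4 0 2 3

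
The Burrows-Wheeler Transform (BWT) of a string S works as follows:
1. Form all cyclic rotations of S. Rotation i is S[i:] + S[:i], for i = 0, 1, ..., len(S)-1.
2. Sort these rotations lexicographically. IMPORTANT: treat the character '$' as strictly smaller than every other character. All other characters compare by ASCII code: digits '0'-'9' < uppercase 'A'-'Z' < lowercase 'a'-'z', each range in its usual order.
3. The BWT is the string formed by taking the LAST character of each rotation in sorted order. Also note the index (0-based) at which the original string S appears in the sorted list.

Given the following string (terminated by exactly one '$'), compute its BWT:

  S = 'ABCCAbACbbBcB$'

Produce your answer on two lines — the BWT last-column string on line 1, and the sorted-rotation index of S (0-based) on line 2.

All 14 rotations (rotation i = S[i:]+S[:i]):
  rot[0] = ABCCAbACbbBcB$
  rot[1] = BCCAbACbbBcB$A
  rot[2] = CCAbACbbBcB$AB
  rot[3] = CAbACbbBcB$ABC
  rot[4] = AbACbbBcB$ABCC
  rot[5] = bACbbBcB$ABCCA
  rot[6] = ACbbBcB$ABCCAb
  rot[7] = CbbBcB$ABCCAbA
  rot[8] = bbBcB$ABCCAbAC
  rot[9] = bBcB$ABCCAbACb
  rot[10] = BcB$ABCCAbACbb
  rot[11] = cB$ABCCAbACbbB
  rot[12] = B$ABCCAbACbbBc
  rot[13] = $ABCCAbACbbBcB
Sorted (with $ < everything):
  sorted[0] = $ABCCAbACbbBcB  (last char: 'B')
  sorted[1] = ABCCAbACbbBcB$  (last char: '$')
  sorted[2] = ACbbBcB$ABCCAb  (last char: 'b')
  sorted[3] = AbACbbBcB$ABCC  (last char: 'C')
  sorted[4] = B$ABCCAbACbbBc  (last char: 'c')
  sorted[5] = BCCAbACbbBcB$A  (last char: 'A')
  sorted[6] = BcB$ABCCAbACbb  (last char: 'b')
  sorted[7] = CAbACbbBcB$ABC  (last char: 'C')
  sorted[8] = CCAbACbbBcB$AB  (last char: 'B')
  sorted[9] = CbbBcB$ABCCAbA  (last char: 'A')
  sorted[10] = bACbbBcB$ABCCA  (last char: 'A')
  sorted[11] = bBcB$ABCCAbACb  (last char: 'b')
  sorted[12] = bbBcB$ABCCAbAC  (last char: 'C')
  sorted[13] = cB$ABCCAbACbbB  (last char: 'B')
Last column: B$bCcAbCBAAbCB
Original string S is at sorted index 1

Answer: B$bCcAbCBAAbCB
1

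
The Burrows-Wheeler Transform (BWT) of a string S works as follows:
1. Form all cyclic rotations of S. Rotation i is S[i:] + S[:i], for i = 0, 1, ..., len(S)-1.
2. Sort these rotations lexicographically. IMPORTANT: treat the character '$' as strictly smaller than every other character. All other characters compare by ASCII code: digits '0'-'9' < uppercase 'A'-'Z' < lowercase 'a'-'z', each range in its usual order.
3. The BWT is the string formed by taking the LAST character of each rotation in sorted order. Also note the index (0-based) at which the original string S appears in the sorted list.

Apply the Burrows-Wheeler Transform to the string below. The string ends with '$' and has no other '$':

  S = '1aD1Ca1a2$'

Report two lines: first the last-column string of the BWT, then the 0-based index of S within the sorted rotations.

Answer: 2Da$a1aC11
3

Derivation:
All 10 rotations (rotation i = S[i:]+S[:i]):
  rot[0] = 1aD1Ca1a2$
  rot[1] = aD1Ca1a2$1
  rot[2] = D1Ca1a2$1a
  rot[3] = 1Ca1a2$1aD
  rot[4] = Ca1a2$1aD1
  rot[5] = a1a2$1aD1C
  rot[6] = 1a2$1aD1Ca
  rot[7] = a2$1aD1Ca1
  rot[8] = 2$1aD1Ca1a
  rot[9] = $1aD1Ca1a2
Sorted (with $ < everything):
  sorted[0] = $1aD1Ca1a2  (last char: '2')
  sorted[1] = 1Ca1a2$1aD  (last char: 'D')
  sorted[2] = 1a2$1aD1Ca  (last char: 'a')
  sorted[3] = 1aD1Ca1a2$  (last char: '$')
  sorted[4] = 2$1aD1Ca1a  (last char: 'a')
  sorted[5] = Ca1a2$1aD1  (last char: '1')
  sorted[6] = D1Ca1a2$1a  (last char: 'a')
  sorted[7] = a1a2$1aD1C  (last char: 'C')
  sorted[8] = a2$1aD1Ca1  (last char: '1')
  sorted[9] = aD1Ca1a2$1  (last char: '1')
Last column: 2Da$a1aC11
Original string S is at sorted index 3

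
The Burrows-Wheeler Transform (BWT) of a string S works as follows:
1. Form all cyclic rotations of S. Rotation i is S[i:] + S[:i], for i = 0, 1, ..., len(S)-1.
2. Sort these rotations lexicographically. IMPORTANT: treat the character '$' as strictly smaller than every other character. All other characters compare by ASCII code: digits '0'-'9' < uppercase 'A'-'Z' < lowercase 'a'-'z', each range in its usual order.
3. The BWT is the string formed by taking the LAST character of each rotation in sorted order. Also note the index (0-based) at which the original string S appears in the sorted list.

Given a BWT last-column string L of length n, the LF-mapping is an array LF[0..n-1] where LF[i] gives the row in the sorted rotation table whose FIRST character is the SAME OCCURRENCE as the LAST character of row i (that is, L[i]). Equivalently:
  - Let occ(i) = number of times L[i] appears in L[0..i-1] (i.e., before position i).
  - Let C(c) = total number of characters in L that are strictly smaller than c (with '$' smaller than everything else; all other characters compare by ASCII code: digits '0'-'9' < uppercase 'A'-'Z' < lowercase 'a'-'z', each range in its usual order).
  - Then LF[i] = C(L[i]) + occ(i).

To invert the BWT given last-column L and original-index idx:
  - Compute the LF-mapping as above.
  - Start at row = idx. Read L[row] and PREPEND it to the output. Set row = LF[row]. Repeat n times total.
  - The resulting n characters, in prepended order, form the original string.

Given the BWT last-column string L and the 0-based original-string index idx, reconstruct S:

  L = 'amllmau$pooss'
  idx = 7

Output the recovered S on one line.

Answer: opossumllama$

Derivation:
LF mapping: 1 5 3 4 6 2 12 0 9 7 8 10 11
Walk LF starting at row 7, prepending L[row]:
  step 1: row=7, L[7]='$', prepend. Next row=LF[7]=0
  step 2: row=0, L[0]='a', prepend. Next row=LF[0]=1
  step 3: row=1, L[1]='m', prepend. Next row=LF[1]=5
  step 4: row=5, L[5]='a', prepend. Next row=LF[5]=2
  step 5: row=2, L[2]='l', prepend. Next row=LF[2]=3
  step 6: row=3, L[3]='l', prepend. Next row=LF[3]=4
  step 7: row=4, L[4]='m', prepend. Next row=LF[4]=6
  step 8: row=6, L[6]='u', prepend. Next row=LF[6]=12
  step 9: row=12, L[12]='s', prepend. Next row=LF[12]=11
  step 10: row=11, L[11]='s', prepend. Next row=LF[11]=10
  step 11: row=10, L[10]='o', prepend. Next row=LF[10]=8
  step 12: row=8, L[8]='p', prepend. Next row=LF[8]=9
  step 13: row=9, L[9]='o', prepend. Next row=LF[9]=7
Reversed output: opossumllama$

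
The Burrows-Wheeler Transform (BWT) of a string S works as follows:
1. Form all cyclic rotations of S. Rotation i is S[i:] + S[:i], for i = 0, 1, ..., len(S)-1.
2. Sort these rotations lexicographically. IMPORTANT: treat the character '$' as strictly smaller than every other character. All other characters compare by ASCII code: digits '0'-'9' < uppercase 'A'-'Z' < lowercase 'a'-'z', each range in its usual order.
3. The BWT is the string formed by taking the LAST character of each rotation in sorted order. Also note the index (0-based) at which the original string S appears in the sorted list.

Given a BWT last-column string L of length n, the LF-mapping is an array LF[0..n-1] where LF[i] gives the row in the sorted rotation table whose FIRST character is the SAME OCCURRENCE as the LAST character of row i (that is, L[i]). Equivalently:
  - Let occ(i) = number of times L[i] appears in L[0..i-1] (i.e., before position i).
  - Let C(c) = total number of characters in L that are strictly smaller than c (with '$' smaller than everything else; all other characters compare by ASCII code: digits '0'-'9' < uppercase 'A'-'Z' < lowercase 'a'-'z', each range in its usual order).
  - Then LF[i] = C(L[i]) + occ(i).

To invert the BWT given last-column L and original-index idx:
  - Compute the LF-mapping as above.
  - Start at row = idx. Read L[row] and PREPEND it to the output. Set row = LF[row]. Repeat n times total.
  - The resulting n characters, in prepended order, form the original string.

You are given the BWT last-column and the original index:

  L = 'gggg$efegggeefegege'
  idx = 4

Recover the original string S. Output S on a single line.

Answer: egeegggfgegeegfegg$

Derivation:
LF mapping: 10 11 12 13 0 1 8 2 14 15 16 3 4 9 5 17 6 18 7
Walk LF starting at row 4, prepending L[row]:
  step 1: row=4, L[4]='$', prepend. Next row=LF[4]=0
  step 2: row=0, L[0]='g', prepend. Next row=LF[0]=10
  step 3: row=10, L[10]='g', prepend. Next row=LF[10]=16
  step 4: row=16, L[16]='e', prepend. Next row=LF[16]=6
  step 5: row=6, L[6]='f', prepend. Next row=LF[6]=8
  step 6: row=8, L[8]='g', prepend. Next row=LF[8]=14
  step 7: row=14, L[14]='e', prepend. Next row=LF[14]=5
  step 8: row=5, L[5]='e', prepend. Next row=LF[5]=1
  step 9: row=1, L[1]='g', prepend. Next row=LF[1]=11
  step 10: row=11, L[11]='e', prepend. Next row=LF[11]=3
  step 11: row=3, L[3]='g', prepend. Next row=LF[3]=13
  step 12: row=13, L[13]='f', prepend. Next row=LF[13]=9
  step 13: row=9, L[9]='g', prepend. Next row=LF[9]=15
  step 14: row=15, L[15]='g', prepend. Next row=LF[15]=17
  step 15: row=17, L[17]='g', prepend. Next row=LF[17]=18
  step 16: row=18, L[18]='e', prepend. Next row=LF[18]=7
  step 17: row=7, L[7]='e', prepend. Next row=LF[7]=2
  step 18: row=2, L[2]='g', prepend. Next row=LF[2]=12
  step 19: row=12, L[12]='e', prepend. Next row=LF[12]=4
Reversed output: egeegggfgegeegfegg$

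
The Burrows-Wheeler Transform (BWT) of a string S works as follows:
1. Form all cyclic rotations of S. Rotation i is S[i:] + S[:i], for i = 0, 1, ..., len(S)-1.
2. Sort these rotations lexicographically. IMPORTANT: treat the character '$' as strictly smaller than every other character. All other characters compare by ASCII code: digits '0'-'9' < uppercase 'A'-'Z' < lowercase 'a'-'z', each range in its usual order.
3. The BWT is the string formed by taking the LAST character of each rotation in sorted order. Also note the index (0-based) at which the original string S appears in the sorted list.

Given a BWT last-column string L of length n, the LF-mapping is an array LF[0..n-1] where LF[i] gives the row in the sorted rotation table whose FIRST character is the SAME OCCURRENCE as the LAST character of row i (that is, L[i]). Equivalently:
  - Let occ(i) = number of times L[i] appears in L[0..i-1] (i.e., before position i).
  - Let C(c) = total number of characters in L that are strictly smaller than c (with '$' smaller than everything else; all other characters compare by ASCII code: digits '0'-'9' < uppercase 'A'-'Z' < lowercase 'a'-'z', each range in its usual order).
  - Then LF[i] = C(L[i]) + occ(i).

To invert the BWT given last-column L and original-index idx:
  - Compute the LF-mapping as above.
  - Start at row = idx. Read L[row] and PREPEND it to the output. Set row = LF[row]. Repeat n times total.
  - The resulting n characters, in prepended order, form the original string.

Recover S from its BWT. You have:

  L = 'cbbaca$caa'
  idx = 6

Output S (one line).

LF mapping: 7 5 6 1 8 2 0 9 3 4
Walk LF starting at row 6, prepending L[row]:
  step 1: row=6, L[6]='$', prepend. Next row=LF[6]=0
  step 2: row=0, L[0]='c', prepend. Next row=LF[0]=7
  step 3: row=7, L[7]='c', prepend. Next row=LF[7]=9
  step 4: row=9, L[9]='a', prepend. Next row=LF[9]=4
  step 5: row=4, L[4]='c', prepend. Next row=LF[4]=8
  step 6: row=8, L[8]='a', prepend. Next row=LF[8]=3
  step 7: row=3, L[3]='a', prepend. Next row=LF[3]=1
  step 8: row=1, L[1]='b', prepend. Next row=LF[1]=5
  step 9: row=5, L[5]='a', prepend. Next row=LF[5]=2
  step 10: row=2, L[2]='b', prepend. Next row=LF[2]=6
Reversed output: babaacacc$

Answer: babaacacc$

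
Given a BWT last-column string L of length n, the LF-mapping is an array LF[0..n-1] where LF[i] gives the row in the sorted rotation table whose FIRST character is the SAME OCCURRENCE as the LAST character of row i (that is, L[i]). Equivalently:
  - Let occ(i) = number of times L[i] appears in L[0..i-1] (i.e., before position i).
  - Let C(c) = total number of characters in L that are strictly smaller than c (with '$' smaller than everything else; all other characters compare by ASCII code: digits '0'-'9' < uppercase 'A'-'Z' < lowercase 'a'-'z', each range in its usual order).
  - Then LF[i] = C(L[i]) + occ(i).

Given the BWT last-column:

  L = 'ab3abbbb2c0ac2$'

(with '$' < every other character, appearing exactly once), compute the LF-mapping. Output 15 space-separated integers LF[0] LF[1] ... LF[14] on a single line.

Answer: 5 8 4 6 9 10 11 12 2 13 1 7 14 3 0

Derivation:
Char counts: '$':1, '0':1, '2':2, '3':1, 'a':3, 'b':5, 'c':2
C (first-col start): C('$')=0, C('0')=1, C('2')=2, C('3')=4, C('a')=5, C('b')=8, C('c')=13
L[0]='a': occ=0, LF[0]=C('a')+0=5+0=5
L[1]='b': occ=0, LF[1]=C('b')+0=8+0=8
L[2]='3': occ=0, LF[2]=C('3')+0=4+0=4
L[3]='a': occ=1, LF[3]=C('a')+1=5+1=6
L[4]='b': occ=1, LF[4]=C('b')+1=8+1=9
L[5]='b': occ=2, LF[5]=C('b')+2=8+2=10
L[6]='b': occ=3, LF[6]=C('b')+3=8+3=11
L[7]='b': occ=4, LF[7]=C('b')+4=8+4=12
L[8]='2': occ=0, LF[8]=C('2')+0=2+0=2
L[9]='c': occ=0, LF[9]=C('c')+0=13+0=13
L[10]='0': occ=0, LF[10]=C('0')+0=1+0=1
L[11]='a': occ=2, LF[11]=C('a')+2=5+2=7
L[12]='c': occ=1, LF[12]=C('c')+1=13+1=14
L[13]='2': occ=1, LF[13]=C('2')+1=2+1=3
L[14]='$': occ=0, LF[14]=C('$')+0=0+0=0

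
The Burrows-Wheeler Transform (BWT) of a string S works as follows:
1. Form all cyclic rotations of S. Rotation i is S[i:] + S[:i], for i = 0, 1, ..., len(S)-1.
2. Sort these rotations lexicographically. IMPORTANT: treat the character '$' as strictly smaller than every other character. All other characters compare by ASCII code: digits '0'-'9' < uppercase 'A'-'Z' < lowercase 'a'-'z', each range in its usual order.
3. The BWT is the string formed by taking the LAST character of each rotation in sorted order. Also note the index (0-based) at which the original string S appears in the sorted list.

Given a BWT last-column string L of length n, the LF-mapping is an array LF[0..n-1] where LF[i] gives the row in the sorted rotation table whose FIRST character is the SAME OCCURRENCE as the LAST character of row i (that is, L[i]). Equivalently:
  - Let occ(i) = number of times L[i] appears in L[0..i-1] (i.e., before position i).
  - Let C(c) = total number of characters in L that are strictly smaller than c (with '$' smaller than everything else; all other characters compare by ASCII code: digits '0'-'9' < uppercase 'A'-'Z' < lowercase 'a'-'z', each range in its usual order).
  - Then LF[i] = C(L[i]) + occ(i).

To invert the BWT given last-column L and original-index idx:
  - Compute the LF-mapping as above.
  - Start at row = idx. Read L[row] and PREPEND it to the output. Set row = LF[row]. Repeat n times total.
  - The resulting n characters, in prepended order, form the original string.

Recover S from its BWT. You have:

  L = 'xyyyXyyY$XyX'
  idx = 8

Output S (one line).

LF mapping: 5 6 7 8 1 9 10 4 0 2 11 3
Walk LF starting at row 8, prepending L[row]:
  step 1: row=8, L[8]='$', prepend. Next row=LF[8]=0
  step 2: row=0, L[0]='x', prepend. Next row=LF[0]=5
  step 3: row=5, L[5]='y', prepend. Next row=LF[5]=9
  step 4: row=9, L[9]='X', prepend. Next row=LF[9]=2
  step 5: row=2, L[2]='y', prepend. Next row=LF[2]=7
  step 6: row=7, L[7]='Y', prepend. Next row=LF[7]=4
  step 7: row=4, L[4]='X', prepend. Next row=LF[4]=1
  step 8: row=1, L[1]='y', prepend. Next row=LF[1]=6
  step 9: row=6, L[6]='y', prepend. Next row=LF[6]=10
  step 10: row=10, L[10]='y', prepend. Next row=LF[10]=11
  step 11: row=11, L[11]='X', prepend. Next row=LF[11]=3
  step 12: row=3, L[3]='y', prepend. Next row=LF[3]=8
Reversed output: yXyyyXYyXyx$

Answer: yXyyyXYyXyx$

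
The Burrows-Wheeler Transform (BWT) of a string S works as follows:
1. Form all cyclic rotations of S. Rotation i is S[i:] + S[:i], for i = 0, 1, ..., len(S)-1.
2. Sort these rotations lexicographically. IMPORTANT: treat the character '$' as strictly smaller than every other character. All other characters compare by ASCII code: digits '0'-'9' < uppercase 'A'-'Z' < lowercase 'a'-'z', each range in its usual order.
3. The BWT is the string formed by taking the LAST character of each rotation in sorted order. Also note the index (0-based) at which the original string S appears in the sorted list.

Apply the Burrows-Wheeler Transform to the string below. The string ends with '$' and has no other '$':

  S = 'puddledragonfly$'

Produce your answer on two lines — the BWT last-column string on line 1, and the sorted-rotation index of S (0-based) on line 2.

All 16 rotations (rotation i = S[i:]+S[:i]):
  rot[0] = puddledragonfly$
  rot[1] = uddledragonfly$p
  rot[2] = ddledragonfly$pu
  rot[3] = dledragonfly$pud
  rot[4] = ledragonfly$pudd
  rot[5] = edragonfly$puddl
  rot[6] = dragonfly$puddle
  rot[7] = ragonfly$puddled
  rot[8] = agonfly$puddledr
  rot[9] = gonfly$puddledra
  rot[10] = onfly$puddledrag
  rot[11] = nfly$puddledrago
  rot[12] = fly$puddledragon
  rot[13] = ly$puddledragonf
  rot[14] = y$puddledragonfl
  rot[15] = $puddledragonfly
Sorted (with $ < everything):
  sorted[0] = $puddledragonfly  (last char: 'y')
  sorted[1] = agonfly$puddledr  (last char: 'r')
  sorted[2] = ddledragonfly$pu  (last char: 'u')
  sorted[3] = dledragonfly$pud  (last char: 'd')
  sorted[4] = dragonfly$puddle  (last char: 'e')
  sorted[5] = edragonfly$puddl  (last char: 'l')
  sorted[6] = fly$puddledragon  (last char: 'n')
  sorted[7] = gonfly$puddledra  (last char: 'a')
  sorted[8] = ledragonfly$pudd  (last char: 'd')
  sorted[9] = ly$puddledragonf  (last char: 'f')
  sorted[10] = nfly$puddledrago  (last char: 'o')
  sorted[11] = onfly$puddledrag  (last char: 'g')
  sorted[12] = puddledragonfly$  (last char: '$')
  sorted[13] = ragonfly$puddled  (last char: 'd')
  sorted[14] = uddledragonfly$p  (last char: 'p')
  sorted[15] = y$puddledragonfl  (last char: 'l')
Last column: yrudelnadfog$dpl
Original string S is at sorted index 12

Answer: yrudelnadfog$dpl
12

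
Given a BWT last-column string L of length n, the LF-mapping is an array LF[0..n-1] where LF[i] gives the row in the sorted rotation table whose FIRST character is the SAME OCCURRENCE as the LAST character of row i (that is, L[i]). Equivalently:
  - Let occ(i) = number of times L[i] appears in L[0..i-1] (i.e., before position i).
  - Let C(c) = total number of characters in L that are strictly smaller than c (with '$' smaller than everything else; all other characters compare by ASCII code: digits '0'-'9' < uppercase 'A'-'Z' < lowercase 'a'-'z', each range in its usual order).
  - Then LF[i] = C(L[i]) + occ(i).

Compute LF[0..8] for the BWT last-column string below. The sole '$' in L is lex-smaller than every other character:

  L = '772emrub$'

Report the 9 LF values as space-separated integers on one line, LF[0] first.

Answer: 2 3 1 5 6 7 8 4 0

Derivation:
Char counts: '$':1, '2':1, '7':2, 'b':1, 'e':1, 'm':1, 'r':1, 'u':1
C (first-col start): C('$')=0, C('2')=1, C('7')=2, C('b')=4, C('e')=5, C('m')=6, C('r')=7, C('u')=8
L[0]='7': occ=0, LF[0]=C('7')+0=2+0=2
L[1]='7': occ=1, LF[1]=C('7')+1=2+1=3
L[2]='2': occ=0, LF[2]=C('2')+0=1+0=1
L[3]='e': occ=0, LF[3]=C('e')+0=5+0=5
L[4]='m': occ=0, LF[4]=C('m')+0=6+0=6
L[5]='r': occ=0, LF[5]=C('r')+0=7+0=7
L[6]='u': occ=0, LF[6]=C('u')+0=8+0=8
L[7]='b': occ=0, LF[7]=C('b')+0=4+0=4
L[8]='$': occ=0, LF[8]=C('$')+0=0+0=0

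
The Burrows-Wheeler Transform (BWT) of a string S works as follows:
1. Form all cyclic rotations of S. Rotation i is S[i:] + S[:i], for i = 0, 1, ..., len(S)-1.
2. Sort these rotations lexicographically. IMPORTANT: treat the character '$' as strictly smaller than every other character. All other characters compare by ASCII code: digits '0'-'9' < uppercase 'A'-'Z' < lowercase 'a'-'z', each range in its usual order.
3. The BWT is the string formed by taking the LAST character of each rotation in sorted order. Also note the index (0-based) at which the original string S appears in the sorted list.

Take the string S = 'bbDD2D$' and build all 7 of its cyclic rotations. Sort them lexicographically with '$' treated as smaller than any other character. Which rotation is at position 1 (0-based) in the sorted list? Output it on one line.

Answer: 2D$bbDD

Derivation:
All 7 rotations (rotation i = S[i:]+S[:i]):
  rot[0] = bbDD2D$
  rot[1] = bDD2D$b
  rot[2] = DD2D$bb
  rot[3] = D2D$bbD
  rot[4] = 2D$bbDD
  rot[5] = D$bbDD2
  rot[6] = $bbDD2D
Sorted (with $ < everything):
  sorted[0] = $bbDD2D
  sorted[1] = 2D$bbDD
  sorted[2] = D$bbDD2
  sorted[3] = D2D$bbD
  sorted[4] = DD2D$bb
  sorted[5] = bDD2D$b
  sorted[6] = bbDD2D$
sorted[1] = 2D$bbDD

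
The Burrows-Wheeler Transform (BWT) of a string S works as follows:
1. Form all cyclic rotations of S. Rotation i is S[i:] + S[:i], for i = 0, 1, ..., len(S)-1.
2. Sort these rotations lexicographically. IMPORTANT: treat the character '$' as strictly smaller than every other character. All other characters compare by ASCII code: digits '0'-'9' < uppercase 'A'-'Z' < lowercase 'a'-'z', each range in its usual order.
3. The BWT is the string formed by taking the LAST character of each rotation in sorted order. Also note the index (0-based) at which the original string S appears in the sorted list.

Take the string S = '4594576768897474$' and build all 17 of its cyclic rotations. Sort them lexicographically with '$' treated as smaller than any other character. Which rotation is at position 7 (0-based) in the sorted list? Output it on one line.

Answer: 6768897474$459457

Derivation:
All 17 rotations (rotation i = S[i:]+S[:i]):
  rot[0] = 4594576768897474$
  rot[1] = 594576768897474$4
  rot[2] = 94576768897474$45
  rot[3] = 4576768897474$459
  rot[4] = 576768897474$4594
  rot[5] = 76768897474$45945
  rot[6] = 6768897474$459457
  rot[7] = 768897474$4594576
  rot[8] = 68897474$45945767
  rot[9] = 8897474$459457676
  rot[10] = 897474$4594576768
  rot[11] = 97474$45945767688
  rot[12] = 7474$459457676889
  rot[13] = 474$4594576768897
  rot[14] = 74$45945767688974
  rot[15] = 4$459457676889747
  rot[16] = $4594576768897474
Sorted (with $ < everything):
  sorted[0] = $4594576768897474
  sorted[1] = 4$459457676889747
  sorted[2] = 4576768897474$459
  sorted[3] = 4594576768897474$
  sorted[4] = 474$4594576768897
  sorted[5] = 576768897474$4594
  sorted[6] = 594576768897474$4
  sorted[7] = 6768897474$459457
  sorted[8] = 68897474$45945767
  sorted[9] = 74$45945767688974
  sorted[10] = 7474$459457676889
  sorted[11] = 76768897474$45945
  sorted[12] = 768897474$4594576
  sorted[13] = 8897474$459457676
  sorted[14] = 897474$4594576768
  sorted[15] = 94576768897474$45
  sorted[16] = 97474$45945767688
sorted[7] = 6768897474$459457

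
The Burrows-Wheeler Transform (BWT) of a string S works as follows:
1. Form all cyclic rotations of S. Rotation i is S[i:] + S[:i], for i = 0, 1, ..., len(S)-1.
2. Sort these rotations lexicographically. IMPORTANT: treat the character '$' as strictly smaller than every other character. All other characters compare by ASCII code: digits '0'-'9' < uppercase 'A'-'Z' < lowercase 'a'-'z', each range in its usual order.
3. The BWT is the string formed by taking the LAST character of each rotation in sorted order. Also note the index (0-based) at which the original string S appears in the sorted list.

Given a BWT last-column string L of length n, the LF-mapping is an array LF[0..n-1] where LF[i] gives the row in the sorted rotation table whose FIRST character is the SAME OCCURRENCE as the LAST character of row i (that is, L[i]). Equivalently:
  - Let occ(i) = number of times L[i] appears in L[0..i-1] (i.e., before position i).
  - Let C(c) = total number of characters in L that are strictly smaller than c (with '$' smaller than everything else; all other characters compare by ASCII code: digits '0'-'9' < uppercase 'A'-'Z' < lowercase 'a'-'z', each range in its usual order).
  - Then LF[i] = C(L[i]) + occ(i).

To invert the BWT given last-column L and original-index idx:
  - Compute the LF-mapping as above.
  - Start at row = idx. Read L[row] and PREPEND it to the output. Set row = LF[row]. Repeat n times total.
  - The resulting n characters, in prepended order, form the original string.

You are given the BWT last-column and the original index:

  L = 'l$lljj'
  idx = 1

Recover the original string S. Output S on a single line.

LF mapping: 3 0 4 5 1 2
Walk LF starting at row 1, prepending L[row]:
  step 1: row=1, L[1]='$', prepend. Next row=LF[1]=0
  step 2: row=0, L[0]='l', prepend. Next row=LF[0]=3
  step 3: row=3, L[3]='l', prepend. Next row=LF[3]=5
  step 4: row=5, L[5]='j', prepend. Next row=LF[5]=2
  step 5: row=2, L[2]='l', prepend. Next row=LF[2]=4
  step 6: row=4, L[4]='j', prepend. Next row=LF[4]=1
Reversed output: jljll$

Answer: jljll$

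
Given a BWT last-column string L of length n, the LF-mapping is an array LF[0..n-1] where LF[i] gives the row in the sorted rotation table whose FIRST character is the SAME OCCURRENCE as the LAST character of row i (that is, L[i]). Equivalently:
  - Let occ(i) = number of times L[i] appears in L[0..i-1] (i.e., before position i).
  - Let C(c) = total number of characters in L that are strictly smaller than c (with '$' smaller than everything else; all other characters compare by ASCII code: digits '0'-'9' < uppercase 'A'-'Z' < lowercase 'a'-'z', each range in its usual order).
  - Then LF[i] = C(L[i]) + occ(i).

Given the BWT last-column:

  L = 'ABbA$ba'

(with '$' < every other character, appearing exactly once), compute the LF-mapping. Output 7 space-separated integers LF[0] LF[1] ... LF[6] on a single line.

Answer: 1 3 5 2 0 6 4

Derivation:
Char counts: '$':1, 'A':2, 'B':1, 'a':1, 'b':2
C (first-col start): C('$')=0, C('A')=1, C('B')=3, C('a')=4, C('b')=5
L[0]='A': occ=0, LF[0]=C('A')+0=1+0=1
L[1]='B': occ=0, LF[1]=C('B')+0=3+0=3
L[2]='b': occ=0, LF[2]=C('b')+0=5+0=5
L[3]='A': occ=1, LF[3]=C('A')+1=1+1=2
L[4]='$': occ=0, LF[4]=C('$')+0=0+0=0
L[5]='b': occ=1, LF[5]=C('b')+1=5+1=6
L[6]='a': occ=0, LF[6]=C('a')+0=4+0=4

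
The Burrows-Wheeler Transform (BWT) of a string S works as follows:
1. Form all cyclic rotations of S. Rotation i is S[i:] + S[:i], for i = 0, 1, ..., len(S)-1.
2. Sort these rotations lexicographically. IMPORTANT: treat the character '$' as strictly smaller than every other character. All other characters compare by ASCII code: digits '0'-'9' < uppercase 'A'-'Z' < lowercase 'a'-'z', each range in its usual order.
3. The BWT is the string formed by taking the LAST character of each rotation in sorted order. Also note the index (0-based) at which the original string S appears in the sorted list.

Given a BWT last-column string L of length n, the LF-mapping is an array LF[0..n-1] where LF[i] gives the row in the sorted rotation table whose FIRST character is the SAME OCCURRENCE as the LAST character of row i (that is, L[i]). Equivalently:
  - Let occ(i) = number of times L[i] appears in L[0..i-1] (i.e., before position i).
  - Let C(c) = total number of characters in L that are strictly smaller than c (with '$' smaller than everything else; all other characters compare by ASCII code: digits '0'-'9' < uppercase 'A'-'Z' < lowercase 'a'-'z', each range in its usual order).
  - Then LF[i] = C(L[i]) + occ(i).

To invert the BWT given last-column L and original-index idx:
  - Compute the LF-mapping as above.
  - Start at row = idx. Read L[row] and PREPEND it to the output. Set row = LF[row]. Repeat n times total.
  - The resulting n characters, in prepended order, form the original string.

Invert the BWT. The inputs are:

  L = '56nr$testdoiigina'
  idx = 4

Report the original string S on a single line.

LF mapping: 1 2 10 13 0 15 5 14 16 4 12 7 8 6 9 11 3
Walk LF starting at row 4, prepending L[row]:
  step 1: row=4, L[4]='$', prepend. Next row=LF[4]=0
  step 2: row=0, L[0]='5', prepend. Next row=LF[0]=1
  step 3: row=1, L[1]='6', prepend. Next row=LF[1]=2
  step 4: row=2, L[2]='n', prepend. Next row=LF[2]=10
  step 5: row=10, L[10]='o', prepend. Next row=LF[10]=12
  step 6: row=12, L[12]='i', prepend. Next row=LF[12]=8
  step 7: row=8, L[8]='t', prepend. Next row=LF[8]=16
  step 8: row=16, L[16]='a', prepend. Next row=LF[16]=3
  step 9: row=3, L[3]='r', prepend. Next row=LF[3]=13
  step 10: row=13, L[13]='g', prepend. Next row=LF[13]=6
  step 11: row=6, L[6]='e', prepend. Next row=LF[6]=5
  step 12: row=5, L[5]='t', prepend. Next row=LF[5]=15
  step 13: row=15, L[15]='n', prepend. Next row=LF[15]=11
  step 14: row=11, L[11]='i', prepend. Next row=LF[11]=7
  step 15: row=7, L[7]='s', prepend. Next row=LF[7]=14
  step 16: row=14, L[14]='i', prepend. Next row=LF[14]=9
  step 17: row=9, L[9]='d', prepend. Next row=LF[9]=4
Reversed output: disintegration65$

Answer: disintegration65$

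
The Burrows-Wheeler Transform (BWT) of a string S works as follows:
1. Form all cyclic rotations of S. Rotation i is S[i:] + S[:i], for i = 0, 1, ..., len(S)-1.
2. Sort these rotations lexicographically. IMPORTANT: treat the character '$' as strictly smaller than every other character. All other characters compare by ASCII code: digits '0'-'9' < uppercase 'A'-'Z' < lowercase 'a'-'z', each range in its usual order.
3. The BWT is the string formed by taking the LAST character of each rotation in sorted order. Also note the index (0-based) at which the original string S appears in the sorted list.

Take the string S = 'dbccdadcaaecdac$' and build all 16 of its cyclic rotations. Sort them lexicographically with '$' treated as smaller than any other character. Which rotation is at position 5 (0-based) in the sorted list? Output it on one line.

Answer: bccdadcaaecdac$d

Derivation:
All 16 rotations (rotation i = S[i:]+S[:i]):
  rot[0] = dbccdadcaaecdac$
  rot[1] = bccdadcaaecdac$d
  rot[2] = ccdadcaaecdac$db
  rot[3] = cdadcaaecdac$dbc
  rot[4] = dadcaaecdac$dbcc
  rot[5] = adcaaecdac$dbccd
  rot[6] = dcaaecdac$dbccda
  rot[7] = caaecdac$dbccdad
  rot[8] = aaecdac$dbccdadc
  rot[9] = aecdac$dbccdadca
  rot[10] = ecdac$dbccdadcaa
  rot[11] = cdac$dbccdadcaae
  rot[12] = dac$dbccdadcaaec
  rot[13] = ac$dbccdadcaaecd
  rot[14] = c$dbccdadcaaecda
  rot[15] = $dbccdadcaaecdac
Sorted (with $ < everything):
  sorted[0] = $dbccdadcaaecdac
  sorted[1] = aaecdac$dbccdadc
  sorted[2] = ac$dbccdadcaaecd
  sorted[3] = adcaaecdac$dbccd
  sorted[4] = aecdac$dbccdadca
  sorted[5] = bccdadcaaecdac$d
  sorted[6] = c$dbccdadcaaecda
  sorted[7] = caaecdac$dbccdad
  sorted[8] = ccdadcaaecdac$db
  sorted[9] = cdac$dbccdadcaae
  sorted[10] = cdadcaaecdac$dbc
  sorted[11] = dac$dbccdadcaaec
  sorted[12] = dadcaaecdac$dbcc
  sorted[13] = dbccdadcaaecdac$
  sorted[14] = dcaaecdac$dbccda
  sorted[15] = ecdac$dbccdadcaa
sorted[5] = bccdadcaaecdac$d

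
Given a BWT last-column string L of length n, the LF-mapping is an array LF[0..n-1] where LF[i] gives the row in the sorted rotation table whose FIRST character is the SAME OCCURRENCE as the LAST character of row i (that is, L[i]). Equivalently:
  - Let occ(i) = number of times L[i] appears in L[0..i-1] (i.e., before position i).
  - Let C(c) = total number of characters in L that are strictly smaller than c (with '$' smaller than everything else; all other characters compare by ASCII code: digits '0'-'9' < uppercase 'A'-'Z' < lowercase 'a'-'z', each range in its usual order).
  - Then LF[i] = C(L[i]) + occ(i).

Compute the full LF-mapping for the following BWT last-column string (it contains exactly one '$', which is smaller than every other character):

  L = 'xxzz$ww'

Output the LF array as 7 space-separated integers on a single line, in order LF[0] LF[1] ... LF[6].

Answer: 3 4 5 6 0 1 2

Derivation:
Char counts: '$':1, 'w':2, 'x':2, 'z':2
C (first-col start): C('$')=0, C('w')=1, C('x')=3, C('z')=5
L[0]='x': occ=0, LF[0]=C('x')+0=3+0=3
L[1]='x': occ=1, LF[1]=C('x')+1=3+1=4
L[2]='z': occ=0, LF[2]=C('z')+0=5+0=5
L[3]='z': occ=1, LF[3]=C('z')+1=5+1=6
L[4]='$': occ=0, LF[4]=C('$')+0=0+0=0
L[5]='w': occ=0, LF[5]=C('w')+0=1+0=1
L[6]='w': occ=1, LF[6]=C('w')+1=1+1=2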